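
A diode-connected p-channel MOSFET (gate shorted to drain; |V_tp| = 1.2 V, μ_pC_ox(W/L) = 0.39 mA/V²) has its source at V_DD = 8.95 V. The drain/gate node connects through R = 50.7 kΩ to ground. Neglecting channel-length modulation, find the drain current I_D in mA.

With gate tied to drain, V_SG = V_SD ≥ V_SG − |V_tp|, so the device is in saturation.
KCL at the drain: ½ k_p (V_SG − |V_tp|)² = (V_DD − V_SG)/R.
Let x = V_SG − 1.2. Then 9.89 x² + x − 7.75 = 0, giving x = 0.836 V (positive root), so V_SG = 2.04 V.
I_D = (V_DD − V_SG)/R = (8.95 − 2.04) / 50.7 = 0.136 mA.

I_D = 0.136 mA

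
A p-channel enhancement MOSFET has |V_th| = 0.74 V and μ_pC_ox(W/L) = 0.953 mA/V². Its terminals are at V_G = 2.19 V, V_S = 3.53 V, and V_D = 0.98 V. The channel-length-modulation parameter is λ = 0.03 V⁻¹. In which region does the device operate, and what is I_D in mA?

V_SG = V_S − V_G = 3.53 − 2.19 = 1.34 V; V_SD = V_S − V_D = 3.53 − 0.98 = 2.55 V.
V_ov = V_SG − |V_th| = 1.34 − 0.74 = 0.6 V.
Since V_SD = 2.55 V ≥ V_ov = 0.6 V, the device is in saturation.
I_D = ½ k_p V_ov² (1 + λ V_SD) = 0.5 × 0.953 × 0.6² × (1 + 0.03 × 2.55) = 0.185 mA.

Saturation; I_D = 0.185 mA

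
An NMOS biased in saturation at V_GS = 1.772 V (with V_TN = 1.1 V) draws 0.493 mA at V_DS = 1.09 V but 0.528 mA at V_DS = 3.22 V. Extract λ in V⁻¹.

With V_GS fixed, I_D ∝ (1 + λ V_DS) in saturation, so I_D2/I_D1 = (1 + λ V_DS2)/(1 + λ V_DS1).
0.528/0.493 = 1.071 = (1 + 3.22 λ)/(1 + 1.09 λ).
Solving: λ (I_D1 V_DS2 − I_D2 V_DS1) = I_D2 − I_D1, so λ = (0.528 − 0.493) / (0.493 × 3.22 − 0.528 × 1.09) = 0.035 / 1.01 = 0.0346 V⁻¹.

λ = 0.0346 V⁻¹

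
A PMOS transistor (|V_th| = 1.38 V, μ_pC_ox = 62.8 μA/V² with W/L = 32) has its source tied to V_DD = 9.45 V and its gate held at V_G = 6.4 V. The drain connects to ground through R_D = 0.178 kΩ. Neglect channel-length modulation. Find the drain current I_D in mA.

I_D = 2.80 mA

V_SG = V_DD − V_G = 9.45 − 6.4 = 3.05 V, so V_ov = 3.05 − 1.38 = 1.67 V.
k_p = μ_pC_ox · (W/L) = 2.01 mA/V².
Assume saturation: I_D = ½ k_p V_ov² = 0.5 × 2.01 × 1.67² = 2.8 mA, giving V_SD = V_DD − I_D R_D = 9.45 − 2.8 × 0.178 = 8.95 V.
V_SD = 8.95 V ≥ V_ov = 1.67 V, confirming saturation.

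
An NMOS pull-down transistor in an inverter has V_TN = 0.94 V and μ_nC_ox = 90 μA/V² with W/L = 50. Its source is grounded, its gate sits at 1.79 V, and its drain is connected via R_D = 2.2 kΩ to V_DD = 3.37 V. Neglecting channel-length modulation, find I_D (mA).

I_D = 1.31 mA

V_GS = V_G = 1.79 V, so V_ov = 1.79 − 0.94 = 0.85 V.
k_n = μ_nC_ox · (W/L) = 4.5 mA/V².
Assume saturation: I_D = ½ k_n V_ov² = 0.5 × 4.5 × 0.85² = 1.63 mA, giving V_DS = V_DD − I_D R_D = 3.37 − 1.63 × 2.2 = -0.206 V.
But -0.206 V < V_ov = 0.85 V, so the device is actually in triode.
In triode I_D = k_n[V_ov V_DS − ½ V_DS²] and I_D = (V_DD − V_DS)/R_D. Equating: 4.95 V_DS² − 9.415 V_DS + 3.37 = 0, giving V_DS = 0.478 V (the root below V_ov).
I_D = (3.37 − 0.478) / 2.2 = 1.31 mA.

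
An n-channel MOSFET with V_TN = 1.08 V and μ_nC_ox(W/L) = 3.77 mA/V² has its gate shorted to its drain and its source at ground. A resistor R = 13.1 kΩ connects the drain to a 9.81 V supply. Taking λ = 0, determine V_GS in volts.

V_GS = 1.65 V

With gate tied to drain, V_GS = V_DS ≥ V_GS − V_TN, so the device is in saturation.
KCL at the drain: ½ k_n (V_GS − V_TN)² = (V_DD − V_GS)/R.
Let x = V_GS − 1.08. Then 24.7 x² + x − 8.73 = 0, giving x = 0.575 V (positive root), so V_GS = 1.65 V.
I_D = (V_DD − V_GS)/R = (9.81 − 1.65) / 13.1 = 0.623 mA.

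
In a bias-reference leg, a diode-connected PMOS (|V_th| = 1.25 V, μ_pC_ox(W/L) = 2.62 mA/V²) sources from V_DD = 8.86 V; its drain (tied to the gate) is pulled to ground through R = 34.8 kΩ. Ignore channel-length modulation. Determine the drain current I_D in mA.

I_D = 0.207 mA

With gate tied to drain, V_SG = V_SD ≥ V_SG − |V_th|, so the device is in saturation.
KCL at the drain: ½ k_p (V_SG − |V_th|)² = (V_DD − V_SG)/R.
Let x = V_SG − 1.25. Then 45.6 x² + x − 7.61 = 0, giving x = 0.398 V (positive root), so V_SG = 1.65 V.
I_D = (V_DD − V_SG)/R = (8.86 − 1.65) / 34.8 = 0.207 mA.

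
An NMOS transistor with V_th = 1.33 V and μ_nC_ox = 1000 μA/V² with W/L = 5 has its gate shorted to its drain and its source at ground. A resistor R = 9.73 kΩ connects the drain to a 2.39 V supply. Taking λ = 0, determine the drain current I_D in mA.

I_D = 0.0895 mA

With gate tied to drain, V_GS = V_DS ≥ V_GS − V_th, so the device is in saturation.
k_n = μ_nC_ox · (W/L) = 5 mA/V².
KCL at the drain: ½ k_n (V_GS − V_th)² = (V_DD − V_GS)/R.
Let x = V_GS − 1.33. Then 24.3 x² + x − 1.06 = 0, giving x = 0.189 V (positive root), so V_GS = 1.52 V.
I_D = (V_DD − V_GS)/R = (2.39 − 1.52) / 9.73 = 0.0895 mA.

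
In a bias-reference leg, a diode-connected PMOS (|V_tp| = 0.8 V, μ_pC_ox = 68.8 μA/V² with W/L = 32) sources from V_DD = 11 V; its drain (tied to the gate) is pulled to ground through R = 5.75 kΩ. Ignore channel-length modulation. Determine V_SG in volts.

With gate tied to drain, V_SG = V_SD ≥ V_SG − |V_tp|, so the device is in saturation.
k_p = μ_pC_ox · (W/L) = 2.202 mA/V².
KCL at the drain: ½ k_p (V_SG − |V_tp|)² = (V_DD − V_SG)/R.
Let x = V_SG − 0.8. Then 6.33 x² + x − 10.2 = 0, giving x = 1.19 V (positive root), so V_SG = 1.99 V.
I_D = (V_DD − V_SG)/R = (11 − 1.99) / 5.75 = 1.57 mA.

V_SG = 1.99 V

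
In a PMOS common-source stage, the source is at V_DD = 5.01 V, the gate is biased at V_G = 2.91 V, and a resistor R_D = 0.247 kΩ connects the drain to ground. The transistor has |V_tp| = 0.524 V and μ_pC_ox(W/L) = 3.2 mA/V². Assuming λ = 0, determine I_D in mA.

V_SG = V_DD − V_G = 5.01 − 2.91 = 2.1 V, so V_ov = 2.1 − 0.524 = 1.58 V.
Assume saturation: I_D = ½ k_p V_ov² = 0.5 × 3.2 × 1.58² = 3.97 mA, giving V_SD = V_DD − I_D R_D = 5.01 − 3.97 × 0.247 = 4.03 V.
V_SD = 4.03 V ≥ V_ov = 1.58 V, confirming saturation.

I_D = 3.97 mA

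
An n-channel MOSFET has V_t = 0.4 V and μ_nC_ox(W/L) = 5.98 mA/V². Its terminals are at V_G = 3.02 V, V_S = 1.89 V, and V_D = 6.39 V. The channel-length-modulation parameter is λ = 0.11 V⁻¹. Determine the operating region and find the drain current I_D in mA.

V_GS = V_G − V_S = 3.02 − 1.89 = 1.13 V; V_DS = V_D − V_S = 6.39 − 1.89 = 4.5 V.
V_ov = V_GS − V_t = 1.13 − 0.4 = 0.73 V.
Since V_DS = 4.5 V ≥ V_ov = 0.73 V, the device is in saturation.
I_D = ½ k_n V_ov² (1 + λ V_DS) = 0.5 × 5.98 × 0.73² × (1 + 0.11 × 4.5) = 2.38 mA.

Saturation; I_D = 2.38 mA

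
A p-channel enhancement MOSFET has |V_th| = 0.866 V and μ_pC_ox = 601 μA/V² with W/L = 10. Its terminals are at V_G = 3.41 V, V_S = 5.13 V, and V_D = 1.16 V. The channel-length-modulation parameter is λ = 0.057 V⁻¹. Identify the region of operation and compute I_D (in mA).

Saturation; I_D = 2.69 mA

V_SG = V_S − V_G = 5.13 − 3.41 = 1.72 V; V_SD = V_S − V_D = 5.13 − 1.16 = 3.97 V.
k_p = μ_pC_ox · (W/L) = 6.01 mA/V².
V_ov = V_SG − |V_th| = 1.72 − 0.866 = 0.854 V.
Since V_SD = 3.97 V ≥ V_ov = 0.854 V, the device is in saturation.
I_D = ½ k_p V_ov² (1 + λ V_SD) = 0.5 × 6.01 × 0.854² × (1 + 0.057 × 3.97) = 2.69 mA.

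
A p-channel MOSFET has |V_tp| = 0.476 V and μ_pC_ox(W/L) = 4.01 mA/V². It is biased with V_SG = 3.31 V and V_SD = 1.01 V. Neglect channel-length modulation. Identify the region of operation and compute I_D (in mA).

Triode; I_D = 9.43 mA

V_ov = V_SG − |V_tp| = 3.31 − 0.476 = 2.83 V.
Since V_SD = 1.01 V < V_ov = 2.83 V, the device is in the triode region.
I_D = k_p [V_ov · V_SD − ½ V_SD²] = 4.01 × [2.83 × 1.01 − 0.5 × 1.01²] = 9.43 mA.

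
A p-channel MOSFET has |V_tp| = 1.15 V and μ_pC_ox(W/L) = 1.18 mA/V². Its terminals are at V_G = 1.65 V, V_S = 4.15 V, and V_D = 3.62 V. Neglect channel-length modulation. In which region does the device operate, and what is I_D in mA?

V_SG = V_S − V_G = 4.15 − 1.65 = 2.5 V; V_SD = V_S − V_D = 4.15 − 3.62 = 0.53 V.
V_ov = V_SG − |V_tp| = 2.5 − 1.15 = 1.35 V.
Since V_SD = 0.53 V < V_ov = 1.35 V, the device is in the triode region.
I_D = k_p [V_ov · V_SD − ½ V_SD²] = 1.18 × [1.35 × 0.53 − 0.5 × 0.53²] = 0.679 mA.

Triode; I_D = 0.679 mA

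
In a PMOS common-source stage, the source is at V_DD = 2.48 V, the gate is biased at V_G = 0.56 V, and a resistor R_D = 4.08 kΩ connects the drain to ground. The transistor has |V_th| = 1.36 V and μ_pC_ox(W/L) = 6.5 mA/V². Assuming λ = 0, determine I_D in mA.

V_SG = V_DD − V_G = 2.48 − 0.56 = 1.92 V, so V_ov = 1.92 − 1.36 = 0.56 V.
Assume saturation: I_D = ½ k_p V_ov² = 0.5 × 6.5 × 0.56² = 1.02 mA, giving V_SD = V_DD − I_D R_D = 2.48 − 1.02 × 4.08 = -1.68 V.
But -1.68 V < V_ov = 0.56 V, so the device is actually in triode.
In triode I_D = k_p[V_ov V_SD − ½ V_SD²] and I_D = (V_DD − V_SD)/R_D. Equating: 13.3 V_SD² − 15.85 V_SD + 2.48 = 0, giving V_SD = 0.185 V (the root below V_ov).
I_D = (2.48 − 0.185) / 4.08 = 0.562 mA.

I_D = 0.562 mA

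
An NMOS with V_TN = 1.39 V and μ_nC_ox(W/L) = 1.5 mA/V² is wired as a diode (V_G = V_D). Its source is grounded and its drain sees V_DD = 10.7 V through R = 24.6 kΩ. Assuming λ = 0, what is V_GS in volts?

V_GS = 2.07 V

With gate tied to drain, V_GS = V_DS ≥ V_GS − V_TN, so the device is in saturation.
KCL at the drain: ½ k_n (V_GS − V_TN)² = (V_DD − V_GS)/R.
Let x = V_GS − 1.39. Then 18.5 x² + x − 9.31 = 0, giving x = 0.684 V (positive root), so V_GS = 2.07 V.
I_D = (V_DD − V_GS)/R = (10.7 − 2.07) / 24.6 = 0.351 mA.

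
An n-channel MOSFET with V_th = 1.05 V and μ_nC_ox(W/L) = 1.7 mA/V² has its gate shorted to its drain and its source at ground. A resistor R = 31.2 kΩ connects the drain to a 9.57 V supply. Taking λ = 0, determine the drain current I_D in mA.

With gate tied to drain, V_GS = V_DS ≥ V_GS − V_th, so the device is in saturation.
KCL at the drain: ½ k_n (V_GS − V_th)² = (V_DD − V_GS)/R.
Let x = V_GS − 1.05. Then 26.5 x² + x − 8.52 = 0, giving x = 0.548 V (positive root), so V_GS = 1.6 V.
I_D = (V_DD − V_GS)/R = (9.57 − 1.6) / 31.2 = 0.256 mA.

I_D = 0.256 mA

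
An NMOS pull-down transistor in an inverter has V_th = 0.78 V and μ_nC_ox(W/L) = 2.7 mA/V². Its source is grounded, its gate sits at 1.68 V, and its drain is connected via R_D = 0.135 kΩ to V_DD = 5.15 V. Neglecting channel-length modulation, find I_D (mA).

I_D = 1.09 mA

V_GS = V_G = 1.68 V, so V_ov = 1.68 − 0.78 = 0.9 V.
Assume saturation: I_D = ½ k_n V_ov² = 0.5 × 2.7 × 0.9² = 1.09 mA, giving V_DS = V_DD − I_D R_D = 5.15 − 1.09 × 0.135 = 5 V.
V_DS = 5 V ≥ V_ov = 0.9 V, confirming saturation.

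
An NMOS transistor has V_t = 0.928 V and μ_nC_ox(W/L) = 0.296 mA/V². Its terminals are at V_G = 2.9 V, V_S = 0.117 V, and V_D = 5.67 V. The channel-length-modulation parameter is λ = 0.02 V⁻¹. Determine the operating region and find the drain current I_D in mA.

V_GS = V_G − V_S = 2.9 − 0.117 = 2.78 V; V_DS = V_D − V_S = 5.67 − 0.117 = 5.55 V.
V_ov = V_GS − V_t = 2.78 − 0.928 = 1.85 V.
Since V_DS = 5.55 V ≥ V_ov = 1.85 V, the device is in saturation.
I_D = ½ k_n V_ov² (1 + λ V_DS) = 0.5 × 0.296 × 1.85² × (1 + 0.02 × 5.55) = 0.566 mA.

Saturation; I_D = 0.566 mA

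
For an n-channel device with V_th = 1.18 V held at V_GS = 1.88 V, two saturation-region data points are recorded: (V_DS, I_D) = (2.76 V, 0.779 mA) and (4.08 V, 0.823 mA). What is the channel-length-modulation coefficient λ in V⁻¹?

With V_GS fixed, I_D ∝ (1 + λ V_DS) in saturation, so I_D2/I_D1 = (1 + λ V_DS2)/(1 + λ V_DS1).
0.823/0.779 = 1.056 = (1 + 4.08 λ)/(1 + 2.76 λ).
Solving: λ (I_D1 V_DS2 − I_D2 V_DS1) = I_D2 − I_D1, so λ = (0.823 − 0.779) / (0.779 × 4.08 − 0.823 × 2.76) = 0.044 / 0.907 = 0.0485 V⁻¹.

λ = 0.0485 V⁻¹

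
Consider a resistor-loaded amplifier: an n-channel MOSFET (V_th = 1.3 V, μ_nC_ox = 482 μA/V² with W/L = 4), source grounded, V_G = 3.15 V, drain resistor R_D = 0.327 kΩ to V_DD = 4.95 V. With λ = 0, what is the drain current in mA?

V_GS = V_G = 3.15 V, so V_ov = 3.15 − 1.3 = 1.85 V.
k_n = μ_nC_ox · (W/L) = 1.928 mA/V².
Assume saturation: I_D = ½ k_n V_ov² = 0.5 × 1.928 × 1.85² = 3.3 mA, giving V_DS = V_DD − I_D R_D = 4.95 − 3.3 × 0.327 = 3.87 V.
V_DS = 3.87 V ≥ V_ov = 1.85 V, confirming saturation.

I_D = 3.30 mA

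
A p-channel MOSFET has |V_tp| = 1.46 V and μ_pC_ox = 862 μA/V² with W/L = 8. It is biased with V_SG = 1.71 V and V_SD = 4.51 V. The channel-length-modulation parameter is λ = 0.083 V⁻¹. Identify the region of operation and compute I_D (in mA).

k_p = μ_pC_ox · (W/L) = 6.896 mA/V².
V_ov = V_SG − |V_tp| = 1.71 − 1.46 = 0.25 V.
Since V_SD = 4.51 V ≥ V_ov = 0.25 V, the device is in saturation.
I_D = ½ k_p V_ov² (1 + λ V_SD) = 0.5 × 6.896 × 0.25² × (1 + 0.083 × 4.51) = 0.296 mA.

Saturation; I_D = 0.296 mA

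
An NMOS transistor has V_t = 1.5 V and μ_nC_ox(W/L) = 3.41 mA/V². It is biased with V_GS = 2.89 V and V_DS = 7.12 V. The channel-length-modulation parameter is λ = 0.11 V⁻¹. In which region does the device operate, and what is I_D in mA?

V_ov = V_GS − V_t = 2.89 − 1.5 = 1.39 V.
Since V_DS = 7.12 V ≥ V_ov = 1.39 V, the device is in saturation.
I_D = ½ k_n V_ov² (1 + λ V_DS) = 0.5 × 3.41 × 1.39² × (1 + 0.11 × 7.12) = 5.87 mA.

Saturation; I_D = 5.87 mA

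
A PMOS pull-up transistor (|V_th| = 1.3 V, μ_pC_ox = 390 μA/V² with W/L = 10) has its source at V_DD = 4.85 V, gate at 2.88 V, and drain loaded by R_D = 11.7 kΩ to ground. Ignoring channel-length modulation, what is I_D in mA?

I_D = 0.399 mA

V_SG = V_DD − V_G = 4.85 − 2.88 = 1.97 V, so V_ov = 1.97 − 1.3 = 0.67 V.
k_p = μ_pC_ox · (W/L) = 3.9 mA/V².
Assume saturation: I_D = ½ k_p V_ov² = 0.5 × 3.9 × 0.67² = 0.875 mA, giving V_SD = V_DD − I_D R_D = 4.85 − 0.875 × 11.7 = -5.39 V.
But -5.39 V < V_ov = 0.67 V, so the device is actually in triode.
In triode I_D = k_p[V_ov V_SD − ½ V_SD²] and I_D = (V_DD − V_SD)/R_D. Equating: 22.8 V_SD² − 31.57 V_SD + 4.85 = 0, giving V_SD = 0.176 V (the root below V_ov).
I_D = (4.85 − 0.176) / 11.7 = 0.399 mA.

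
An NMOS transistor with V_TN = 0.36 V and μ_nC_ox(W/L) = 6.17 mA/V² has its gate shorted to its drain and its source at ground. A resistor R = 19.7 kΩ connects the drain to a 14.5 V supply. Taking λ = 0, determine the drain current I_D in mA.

With gate tied to drain, V_GS = V_DS ≥ V_GS − V_TN, so the device is in saturation.
KCL at the drain: ½ k_n (V_GS − V_TN)² = (V_DD − V_GS)/R.
Let x = V_GS − 0.36. Then 60.8 x² + x − 14.14 = 0, giving x = 0.474 V (positive root), so V_GS = 0.834 V.
I_D = (V_DD − V_GS)/R = (14.5 − 0.834) / 19.7 = 0.694 mA.

I_D = 0.694 mA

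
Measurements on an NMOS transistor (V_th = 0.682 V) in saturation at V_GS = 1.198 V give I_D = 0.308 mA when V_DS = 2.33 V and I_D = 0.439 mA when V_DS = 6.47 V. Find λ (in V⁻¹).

With V_GS fixed, I_D ∝ (1 + λ V_DS) in saturation, so I_D2/I_D1 = (1 + λ V_DS2)/(1 + λ V_DS1).
0.439/0.308 = 1.425 = (1 + 6.47 λ)/(1 + 2.33 λ).
Solving: λ (I_D1 V_DS2 − I_D2 V_DS1) = I_D2 − I_D1, so λ = (0.439 − 0.308) / (0.308 × 6.47 − 0.439 × 2.33) = 0.131 / 0.97 = 0.135 V⁻¹.

λ = 0.135 V⁻¹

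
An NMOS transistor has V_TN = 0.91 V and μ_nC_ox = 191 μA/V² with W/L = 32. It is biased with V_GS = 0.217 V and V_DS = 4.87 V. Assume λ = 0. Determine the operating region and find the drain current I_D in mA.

V_GS = 0.217 V < V_TN = 0.91 V, so the transistor is in cutoff.

Cutoff; I_D = 0 mA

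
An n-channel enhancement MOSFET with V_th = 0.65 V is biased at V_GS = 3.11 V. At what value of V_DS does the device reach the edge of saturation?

The boundary between triode and saturation is V_DS = V_GS − V_th = V_ov.
V_ov = 3.11 − 0.65 = 2.46 V.

V_DS,sat = 2.46 V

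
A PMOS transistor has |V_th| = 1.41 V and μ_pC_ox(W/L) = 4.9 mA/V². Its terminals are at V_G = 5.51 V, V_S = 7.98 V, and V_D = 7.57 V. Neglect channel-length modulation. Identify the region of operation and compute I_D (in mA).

Triode; I_D = 1.72 mA

V_SG = V_S − V_G = 7.98 − 5.51 = 2.47 V; V_SD = V_S − V_D = 7.98 − 7.57 = 0.41 V.
V_ov = V_SG − |V_th| = 2.47 − 1.41 = 1.06 V.
Since V_SD = 0.41 V < V_ov = 1.06 V, the device is in the triode region.
I_D = k_p [V_ov · V_SD − ½ V_SD²] = 4.9 × [1.06 × 0.41 − 0.5 × 0.41²] = 1.72 mA.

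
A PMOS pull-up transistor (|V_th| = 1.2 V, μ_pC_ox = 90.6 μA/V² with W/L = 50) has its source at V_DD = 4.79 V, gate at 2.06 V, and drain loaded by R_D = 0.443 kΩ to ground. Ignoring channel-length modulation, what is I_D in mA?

I_D = 5.30 mA

V_SG = V_DD − V_G = 4.79 − 2.06 = 2.73 V, so V_ov = 2.73 − 1.2 = 1.53 V.
k_p = μ_pC_ox · (W/L) = 4.53 mA/V².
Assume saturation: I_D = ½ k_p V_ov² = 0.5 × 4.53 × 1.53² = 5.3 mA, giving V_SD = V_DD − I_D R_D = 4.79 − 5.3 × 0.443 = 2.44 V.
V_SD = 2.44 V ≥ V_ov = 1.53 V, confirming saturation.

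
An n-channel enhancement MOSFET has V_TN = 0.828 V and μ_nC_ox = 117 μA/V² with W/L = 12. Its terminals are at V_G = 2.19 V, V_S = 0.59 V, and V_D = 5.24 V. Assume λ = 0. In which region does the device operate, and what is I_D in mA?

Saturation; I_D = 0.418 mA

V_GS = V_G − V_S = 2.19 − 0.59 = 1.6 V; V_DS = V_D − V_S = 5.24 − 0.59 = 4.65 V.
k_n = μ_nC_ox · (W/L) = 1.404 mA/V².
V_ov = V_GS − V_TN = 1.6 − 0.828 = 0.772 V.
Since V_DS = 4.65 V ≥ V_ov = 0.772 V, the device is in saturation.
I_D = ½ k_n V_ov² = 0.5 × 1.404 × 0.772² = 0.418 mA.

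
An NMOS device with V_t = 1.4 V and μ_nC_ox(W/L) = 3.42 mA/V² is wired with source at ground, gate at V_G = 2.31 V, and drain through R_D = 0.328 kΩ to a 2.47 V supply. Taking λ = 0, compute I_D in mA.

V_GS = V_G = 2.31 V, so V_ov = 2.31 − 1.4 = 0.91 V.
Assume saturation: I_D = ½ k_n V_ov² = 0.5 × 3.42 × 0.91² = 1.42 mA, giving V_DS = V_DD − I_D R_D = 2.47 − 1.42 × 0.328 = 2.01 V.
V_DS = 2.01 V ≥ V_ov = 0.91 V, confirming saturation.

I_D = 1.42 mA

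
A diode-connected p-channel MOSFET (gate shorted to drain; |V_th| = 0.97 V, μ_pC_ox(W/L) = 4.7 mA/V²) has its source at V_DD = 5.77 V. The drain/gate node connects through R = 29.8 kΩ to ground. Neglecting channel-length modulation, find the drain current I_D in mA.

With gate tied to drain, V_SG = V_SD ≥ V_SG − |V_th|, so the device is in saturation.
KCL at the drain: ½ k_p (V_SG − |V_th|)² = (V_DD − V_SG)/R.
Let x = V_SG − 0.97. Then 70 x² + x − 4.8 = 0, giving x = 0.255 V (positive root), so V_SG = 1.22 V.
I_D = (V_DD − V_SG)/R = (5.77 − 1.22) / 29.8 = 0.153 mA.

I_D = 0.153 mA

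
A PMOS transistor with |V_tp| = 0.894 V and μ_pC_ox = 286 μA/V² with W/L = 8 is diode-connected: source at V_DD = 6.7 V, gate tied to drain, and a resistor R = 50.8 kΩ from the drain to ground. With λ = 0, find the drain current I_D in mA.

With gate tied to drain, V_SG = V_SD ≥ V_SG − |V_tp|, so the device is in saturation.
k_p = μ_pC_ox · (W/L) = 2.288 mA/V².
KCL at the drain: ½ k_p (V_SG − |V_tp|)² = (V_DD − V_SG)/R.
Let x = V_SG − 0.894. Then 58.1 x² + x − 5.806 = 0, giving x = 0.308 V (positive root), so V_SG = 1.2 V.
I_D = (V_DD − V_SG)/R = (6.7 − 1.2) / 50.8 = 0.108 mA.

I_D = 0.108 mA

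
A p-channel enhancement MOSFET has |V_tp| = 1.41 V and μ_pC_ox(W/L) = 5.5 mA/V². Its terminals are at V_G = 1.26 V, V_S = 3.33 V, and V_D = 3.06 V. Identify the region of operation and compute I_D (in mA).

V_SG = V_S − V_G = 3.33 − 1.26 = 2.07 V; V_SD = V_S − V_D = 3.33 − 3.06 = 0.27 V.
V_ov = V_SG − |V_tp| = 2.07 − 1.41 = 0.66 V.
Since V_SD = 0.27 V < V_ov = 0.66 V, the device is in the triode region.
I_D = k_p [V_ov · V_SD − ½ V_SD²] = 5.5 × [0.66 × 0.27 − 0.5 × 0.27²] = 0.78 mA.

Triode; I_D = 0.780 mA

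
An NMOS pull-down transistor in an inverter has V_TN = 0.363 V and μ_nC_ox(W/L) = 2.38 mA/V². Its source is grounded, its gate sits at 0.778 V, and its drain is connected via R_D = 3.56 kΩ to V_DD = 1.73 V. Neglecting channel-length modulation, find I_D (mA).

I_D = 0.205 mA

V_GS = V_G = 0.778 V, so V_ov = 0.778 − 0.363 = 0.415 V.
Assume saturation: I_D = ½ k_n V_ov² = 0.5 × 2.38 × 0.415² = 0.205 mA, giving V_DS = V_DD − I_D R_D = 1.73 − 0.205 × 3.56 = 1 V.
V_DS = 1 V ≥ V_ov = 0.415 V, confirming saturation.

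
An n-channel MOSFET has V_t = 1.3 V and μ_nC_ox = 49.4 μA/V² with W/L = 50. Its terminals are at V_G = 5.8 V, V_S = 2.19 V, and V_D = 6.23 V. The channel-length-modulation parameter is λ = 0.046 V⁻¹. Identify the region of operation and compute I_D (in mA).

V_GS = V_G − V_S = 5.8 − 2.19 = 3.61 V; V_DS = V_D − V_S = 6.23 − 2.19 = 4.04 V.
k_n = μ_nC_ox · (W/L) = 2.47 mA/V².
V_ov = V_GS − V_t = 3.61 − 1.3 = 2.31 V.
Since V_DS = 4.04 V ≥ V_ov = 2.31 V, the device is in saturation.
I_D = ½ k_n V_ov² (1 + λ V_DS) = 0.5 × 2.47 × 2.31² × (1 + 0.046 × 4.04) = 7.81 mA.

Saturation; I_D = 7.81 mA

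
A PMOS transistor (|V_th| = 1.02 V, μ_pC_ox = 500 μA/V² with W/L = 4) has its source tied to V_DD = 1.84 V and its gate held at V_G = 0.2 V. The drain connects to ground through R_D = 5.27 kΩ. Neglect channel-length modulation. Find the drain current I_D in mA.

I_D = 0.290 mA

V_SG = V_DD − V_G = 1.84 − 0.2 = 1.64 V, so V_ov = 1.64 − 1.02 = 0.62 V.
k_p = μ_pC_ox · (W/L) = 2 mA/V².
Assume saturation: I_D = ½ k_p V_ov² = 0.5 × 2 × 0.62² = 0.384 mA, giving V_SD = V_DD − I_D R_D = 1.84 − 0.384 × 5.27 = -0.186 V.
But -0.186 V < V_ov = 0.62 V, so the device is actually in triode.
In triode I_D = k_p[V_ov V_SD − ½ V_SD²] and I_D = (V_DD − V_SD)/R_D. Equating: 5.27 V_SD² − 7.535 V_SD + 1.84 = 0, giving V_SD = 0.313 V (the root below V_ov).
I_D = (1.84 − 0.313) / 5.27 = 0.29 mA.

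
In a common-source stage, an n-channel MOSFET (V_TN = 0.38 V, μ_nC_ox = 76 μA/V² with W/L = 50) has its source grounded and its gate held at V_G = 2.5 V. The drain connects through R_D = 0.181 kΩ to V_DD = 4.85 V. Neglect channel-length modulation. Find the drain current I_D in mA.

V_GS = V_G = 2.5 V, so V_ov = 2.5 − 0.38 = 2.12 V.
k_n = μ_nC_ox · (W/L) = 3.8 mA/V².
Assume saturation: I_D = ½ k_n V_ov² = 0.5 × 3.8 × 2.12² = 8.54 mA, giving V_DS = V_DD − I_D R_D = 4.85 − 8.54 × 0.181 = 3.3 V.
V_DS = 3.3 V ≥ V_ov = 2.12 V, confirming saturation.

I_D = 8.54 mA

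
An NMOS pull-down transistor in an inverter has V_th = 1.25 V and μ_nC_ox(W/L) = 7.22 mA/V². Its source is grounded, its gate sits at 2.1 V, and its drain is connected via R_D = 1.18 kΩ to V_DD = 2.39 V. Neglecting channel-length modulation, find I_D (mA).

I_D = 1.72 mA

V_GS = V_G = 2.1 V, so V_ov = 2.1 − 1.25 = 0.85 V.
Assume saturation: I_D = ½ k_n V_ov² = 0.5 × 7.22 × 0.85² = 2.61 mA, giving V_DS = V_DD − I_D R_D = 2.39 − 2.61 × 1.18 = -0.688 V.
But -0.688 V < V_ov = 0.85 V, so the device is actually in triode.
In triode I_D = k_n[V_ov V_DS − ½ V_DS²] and I_D = (V_DD − V_DS)/R_D. Equating: 4.26 V_DS² − 8.242 V_DS + 2.39 = 0, giving V_DS = 0.355 V (the root below V_ov).
I_D = (2.39 − 0.355) / 1.18 = 1.72 mA.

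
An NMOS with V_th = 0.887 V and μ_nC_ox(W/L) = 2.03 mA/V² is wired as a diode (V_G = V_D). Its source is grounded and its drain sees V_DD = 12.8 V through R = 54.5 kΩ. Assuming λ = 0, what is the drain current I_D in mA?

With gate tied to drain, V_GS = V_DS ≥ V_GS − V_th, so the device is in saturation.
KCL at the drain: ½ k_n (V_GS − V_th)² = (V_DD − V_GS)/R.
Let x = V_GS − 0.887. Then 55.3 x² + x − 11.91 = 0, giving x = 0.455 V (positive root), so V_GS = 1.34 V.
I_D = (V_DD − V_GS)/R = (12.8 − 1.34) / 54.5 = 0.21 mA.

I_D = 0.210 mA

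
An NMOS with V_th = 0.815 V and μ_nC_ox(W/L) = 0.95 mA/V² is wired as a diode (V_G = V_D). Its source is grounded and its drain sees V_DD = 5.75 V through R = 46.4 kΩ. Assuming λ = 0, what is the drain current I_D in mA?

With gate tied to drain, V_GS = V_DS ≥ V_GS − V_th, so the device is in saturation.
KCL at the drain: ½ k_n (V_GS − V_th)² = (V_DD − V_GS)/R.
Let x = V_GS − 0.815. Then 22 x² + x − 4.935 = 0, giving x = 0.451 V (positive root), so V_GS = 1.27 V.
I_D = (V_DD − V_GS)/R = (5.75 − 1.27) / 46.4 = 0.0966 mA.

I_D = 0.0966 mA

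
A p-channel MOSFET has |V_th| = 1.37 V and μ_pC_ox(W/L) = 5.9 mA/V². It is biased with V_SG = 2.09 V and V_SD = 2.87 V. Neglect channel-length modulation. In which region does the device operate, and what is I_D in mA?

Saturation; I_D = 1.53 mA

V_ov = V_SG − |V_th| = 2.09 − 1.37 = 0.72 V.
Since V_SD = 2.87 V ≥ V_ov = 0.72 V, the device is in saturation.
I_D = ½ k_p V_ov² = 0.5 × 5.9 × 0.72² = 1.53 mA.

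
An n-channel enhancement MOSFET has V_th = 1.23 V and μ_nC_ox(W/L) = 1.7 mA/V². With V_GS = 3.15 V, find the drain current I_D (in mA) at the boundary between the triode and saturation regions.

At the boundary V_DS = V_ov = V_GS − V_th = 3.15 − 1.23 = 1.92 V.
I_D = ½ k_n V_ov² = 0.5 × 1.7 × 1.92² = 3.13 mA.

I_D = 3.13 mA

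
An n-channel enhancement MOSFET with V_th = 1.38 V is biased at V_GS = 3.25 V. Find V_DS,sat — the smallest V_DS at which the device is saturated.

The boundary between triode and saturation is V_DS = V_GS − V_th = V_ov.
V_ov = 3.25 − 1.38 = 1.87 V.

V_DS,sat = 1.87 V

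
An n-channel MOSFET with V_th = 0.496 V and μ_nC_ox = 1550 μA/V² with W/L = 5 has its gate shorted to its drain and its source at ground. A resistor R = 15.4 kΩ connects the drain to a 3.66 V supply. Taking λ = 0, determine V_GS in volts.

With gate tied to drain, V_GS = V_DS ≥ V_GS − V_th, so the device is in saturation.
k_n = μ_nC_ox · (W/L) = 7.75 mA/V².
KCL at the drain: ½ k_n (V_GS − V_th)² = (V_DD − V_GS)/R.
Let x = V_GS − 0.496. Then 59.7 x² + x − 3.164 = 0, giving x = 0.222 V (positive root), so V_GS = 0.718 V.
I_D = (V_DD − V_GS)/R = (3.66 − 0.718) / 15.4 = 0.191 mA.

V_GS = 0.718 V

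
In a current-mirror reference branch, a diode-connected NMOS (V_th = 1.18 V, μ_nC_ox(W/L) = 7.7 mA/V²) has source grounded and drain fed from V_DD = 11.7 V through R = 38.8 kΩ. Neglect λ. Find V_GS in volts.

V_GS = 1.44 V

With gate tied to drain, V_GS = V_DS ≥ V_GS − V_th, so the device is in saturation.
KCL at the drain: ½ k_n (V_GS − V_th)² = (V_DD − V_GS)/R.
Let x = V_GS − 1.18. Then 149 x² + x − 10.52 = 0, giving x = 0.262 V (positive root), so V_GS = 1.44 V.
I_D = (V_DD − V_GS)/R = (11.7 − 1.44) / 38.8 = 0.264 mA.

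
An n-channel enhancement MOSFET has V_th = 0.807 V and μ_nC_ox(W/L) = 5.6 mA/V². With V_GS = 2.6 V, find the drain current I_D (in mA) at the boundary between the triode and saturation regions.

At the boundary V_DS = V_ov = V_GS − V_th = 2.6 − 0.807 = 1.79 V.
I_D = ½ k_n V_ov² = 0.5 × 5.6 × 1.79² = 9 mA.

I_D = 9.00 mA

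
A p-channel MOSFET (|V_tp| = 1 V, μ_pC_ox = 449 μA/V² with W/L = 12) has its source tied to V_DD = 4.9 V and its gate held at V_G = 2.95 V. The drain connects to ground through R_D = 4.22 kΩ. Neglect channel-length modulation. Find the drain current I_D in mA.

I_D = 1.10 mA

V_SG = V_DD − V_G = 4.9 − 2.95 = 1.95 V, so V_ov = 1.95 − 1 = 0.95 V.
k_p = μ_pC_ox · (W/L) = 5.388 mA/V².
Assume saturation: I_D = ½ k_p V_ov² = 0.5 × 5.388 × 0.95² = 2.43 mA, giving V_SD = V_DD − I_D R_D = 4.9 − 2.43 × 4.22 = -5.36 V.
But -5.36 V < V_ov = 0.95 V, so the device is actually in triode.
In triode I_D = k_p[V_ov V_SD − ½ V_SD²] and I_D = (V_DD − V_SD)/R_D. Equating: 11.4 V_SD² − 22.6 V_SD + 4.9 = 0, giving V_SD = 0.248 V (the root below V_ov).
I_D = (4.9 − 0.248) / 4.22 = 1.1 mA.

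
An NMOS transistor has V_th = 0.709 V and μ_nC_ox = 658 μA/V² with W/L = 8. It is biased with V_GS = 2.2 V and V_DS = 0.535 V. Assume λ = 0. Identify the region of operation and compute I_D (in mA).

k_n = μ_nC_ox · (W/L) = 5.264 mA/V².
V_ov = V_GS − V_th = 2.2 − 0.709 = 1.49 V.
Since V_DS = 0.535 V < V_ov = 1.49 V, the device is in the triode region.
I_D = k_n [V_ov · V_DS − ½ V_DS²] = 5.264 × [1.49 × 0.535 − 0.5 × 0.535²] = 3.45 mA.

Triode; I_D = 3.45 mA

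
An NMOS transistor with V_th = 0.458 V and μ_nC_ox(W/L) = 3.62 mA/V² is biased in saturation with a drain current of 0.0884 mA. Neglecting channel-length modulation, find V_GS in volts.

In saturation I_D = ½ k_n (V_GS − V_th)², so V_GS − V_th = √(2 I_D / k_n) = √(2 × 0.0884 / 3.62) = 0.221 V.
V_GS = 0.458 + 0.221 = 0.679 V.

V_GS = 0.679 V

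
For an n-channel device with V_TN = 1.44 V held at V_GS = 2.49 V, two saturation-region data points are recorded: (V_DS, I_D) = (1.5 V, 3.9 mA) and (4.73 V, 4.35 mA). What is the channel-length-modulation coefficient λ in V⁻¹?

λ = 0.0377 V⁻¹

With V_GS fixed, I_D ∝ (1 + λ V_DS) in saturation, so I_D2/I_D1 = (1 + λ V_DS2)/(1 + λ V_DS1).
4.35/3.9 = 1.115 = (1 + 4.73 λ)/(1 + 1.5 λ).
Solving: λ (I_D1 V_DS2 − I_D2 V_DS1) = I_D2 − I_D1, so λ = (4.35 − 3.9) / (3.9 × 4.73 − 4.35 × 1.5) = 0.45 / 11.9 = 0.0377 V⁻¹.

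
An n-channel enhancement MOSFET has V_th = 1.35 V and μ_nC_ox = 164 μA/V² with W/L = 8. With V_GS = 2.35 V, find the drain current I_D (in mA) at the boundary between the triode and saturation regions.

At the boundary V_DS = V_ov = V_GS − V_th = 2.35 − 1.35 = 1 V.
k_n = μ_nC_ox · (W/L) = 1.312 mA/V².
I_D = ½ k_n V_ov² = 0.5 × 1.312 × 1² = 0.656 mA.

I_D = 0.656 mA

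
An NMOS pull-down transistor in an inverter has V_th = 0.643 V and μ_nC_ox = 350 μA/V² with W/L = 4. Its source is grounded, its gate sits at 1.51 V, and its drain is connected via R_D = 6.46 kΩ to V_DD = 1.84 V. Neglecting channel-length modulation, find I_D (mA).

I_D = 0.248 mA

V_GS = V_G = 1.51 V, so V_ov = 1.51 − 0.643 = 0.867 V.
k_n = μ_nC_ox · (W/L) = 1.4 mA/V².
Assume saturation: I_D = ½ k_n V_ov² = 0.5 × 1.4 × 0.867² = 0.526 mA, giving V_DS = V_DD − I_D R_D = 1.84 − 0.526 × 6.46 = -1.56 V.
But -1.56 V < V_ov = 0.867 V, so the device is actually in triode.
In triode I_D = k_n[V_ov V_DS − ½ V_DS²] and I_D = (V_DD − V_DS)/R_D. Equating: 4.52 V_DS² − 8.841 V_DS + 1.84 = 0, giving V_DS = 0.237 V (the root below V_ov).
I_D = (1.84 − 0.237) / 6.46 = 0.248 mA.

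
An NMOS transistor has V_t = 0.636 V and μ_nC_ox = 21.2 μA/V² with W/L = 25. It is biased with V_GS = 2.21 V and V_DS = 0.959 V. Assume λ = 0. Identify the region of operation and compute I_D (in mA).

Triode; I_D = 0.556 mA

k_n = μ_nC_ox · (W/L) = 0.53 mA/V².
V_ov = V_GS − V_t = 2.21 − 0.636 = 1.57 V.
Since V_DS = 0.959 V < V_ov = 1.57 V, the device is in the triode region.
I_D = k_n [V_ov · V_DS − ½ V_DS²] = 0.53 × [1.57 × 0.959 − 0.5 × 0.959²] = 0.556 mA.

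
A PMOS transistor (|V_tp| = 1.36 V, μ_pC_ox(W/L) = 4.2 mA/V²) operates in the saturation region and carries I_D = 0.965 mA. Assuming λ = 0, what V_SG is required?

V_SG = 2.04 V

In saturation I_D = ½ k_p (V_SG − |V_tp|)², so V_SG − |V_tp| = √(2 I_D / k_p) = √(2 × 0.965 / 4.2) = 0.678 V.
V_SG = 1.36 + 0.678 = 2.04 V.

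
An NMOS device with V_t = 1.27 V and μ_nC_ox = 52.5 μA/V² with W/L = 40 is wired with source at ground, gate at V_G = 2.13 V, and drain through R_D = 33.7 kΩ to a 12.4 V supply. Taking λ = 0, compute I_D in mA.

I_D = 0.361 mA

V_GS = V_G = 2.13 V, so V_ov = 2.13 − 1.27 = 0.86 V.
k_n = μ_nC_ox · (W/L) = 2.1 mA/V².
Assume saturation: I_D = ½ k_n V_ov² = 0.5 × 2.1 × 0.86² = 0.777 mA, giving V_DS = V_DD − I_D R_D = 12.4 − 0.777 × 33.7 = -13.8 V.
But -13.8 V < V_ov = 0.86 V, so the device is actually in triode.
In triode I_D = k_n[V_ov V_DS − ½ V_DS²] and I_D = (V_DD − V_DS)/R_D. Equating: 35.4 V_DS² − 61.86 V_DS + 12.4 = 0, giving V_DS = 0.231 V (the root below V_ov).
I_D = (12.4 − 0.231) / 33.7 = 0.361 mA.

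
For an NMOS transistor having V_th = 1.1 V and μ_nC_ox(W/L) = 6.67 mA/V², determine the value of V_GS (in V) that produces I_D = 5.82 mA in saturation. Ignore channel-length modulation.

V_GS = 2.42 V

In saturation I_D = ½ k_n (V_GS − V_th)², so V_GS − V_th = √(2 I_D / k_n) = √(2 × 5.82 / 6.67) = 1.32 V.
V_GS = 1.1 + 1.32 = 2.42 V.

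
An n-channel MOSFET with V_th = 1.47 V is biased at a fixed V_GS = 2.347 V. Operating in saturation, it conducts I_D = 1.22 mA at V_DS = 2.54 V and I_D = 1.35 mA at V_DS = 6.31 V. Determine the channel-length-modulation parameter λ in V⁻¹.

With V_GS fixed, I_D ∝ (1 + λ V_DS) in saturation, so I_D2/I_D1 = (1 + λ V_DS2)/(1 + λ V_DS1).
1.35/1.22 = 1.107 = (1 + 6.31 λ)/(1 + 2.54 λ).
Solving: λ (I_D1 V_DS2 − I_D2 V_DS1) = I_D2 − I_D1, so λ = (1.35 − 1.22) / (1.22 × 6.31 − 1.35 × 2.54) = 0.13 / 4.27 = 0.0305 V⁻¹.

λ = 0.0305 V⁻¹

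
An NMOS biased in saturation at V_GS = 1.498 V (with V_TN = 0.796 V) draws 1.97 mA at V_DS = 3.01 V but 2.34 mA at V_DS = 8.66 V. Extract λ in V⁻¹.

λ = 0.0369 V⁻¹

With V_GS fixed, I_D ∝ (1 + λ V_DS) in saturation, so I_D2/I_D1 = (1 + λ V_DS2)/(1 + λ V_DS1).
2.34/1.97 = 1.188 = (1 + 8.66 λ)/(1 + 3.01 λ).
Solving: λ (I_D1 V_DS2 − I_D2 V_DS1) = I_D2 − I_D1, so λ = (2.34 − 1.97) / (1.97 × 8.66 − 2.34 × 3.01) = 0.37 / 10 = 0.0369 V⁻¹.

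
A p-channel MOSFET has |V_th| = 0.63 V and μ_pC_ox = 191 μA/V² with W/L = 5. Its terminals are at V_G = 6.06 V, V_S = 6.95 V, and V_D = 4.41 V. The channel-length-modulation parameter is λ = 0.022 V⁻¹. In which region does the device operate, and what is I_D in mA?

V_SG = V_S − V_G = 6.95 − 6.06 = 0.89 V; V_SD = V_S − V_D = 6.95 − 4.41 = 2.54 V.
k_p = μ_pC_ox · (W/L) = 0.955 mA/V².
V_ov = V_SG − |V_th| = 0.89 − 0.63 = 0.26 V.
Since V_SD = 2.54 V ≥ V_ov = 0.26 V, the device is in saturation.
I_D = ½ k_p V_ov² (1 + λ V_SD) = 0.5 × 0.955 × 0.26² × (1 + 0.022 × 2.54) = 0.0341 mA.

Saturation; I_D = 0.0341 mA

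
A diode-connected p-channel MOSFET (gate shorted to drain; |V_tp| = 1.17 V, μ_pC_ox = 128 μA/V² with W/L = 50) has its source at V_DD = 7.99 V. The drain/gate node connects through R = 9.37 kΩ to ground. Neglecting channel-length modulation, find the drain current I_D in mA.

With gate tied to drain, V_SG = V_SD ≥ V_SG − |V_tp|, so the device is in saturation.
k_p = μ_pC_ox · (W/L) = 6.4 mA/V².
KCL at the drain: ½ k_p (V_SG − |V_tp|)² = (V_DD − V_SG)/R.
Let x = V_SG − 1.17. Then 30 x² + x − 6.82 = 0, giving x = 0.461 V (positive root), so V_SG = 1.63 V.
I_D = (V_DD − V_SG)/R = (7.99 − 1.63) / 9.37 = 0.679 mA.

I_D = 0.679 mA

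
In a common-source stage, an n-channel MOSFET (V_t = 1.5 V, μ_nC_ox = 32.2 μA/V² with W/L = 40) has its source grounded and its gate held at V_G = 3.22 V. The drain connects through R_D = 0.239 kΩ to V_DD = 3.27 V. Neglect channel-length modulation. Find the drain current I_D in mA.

V_GS = V_G = 3.22 V, so V_ov = 3.22 − 1.5 = 1.72 V.
k_n = μ_nC_ox · (W/L) = 1.288 mA/V².
Assume saturation: I_D = ½ k_n V_ov² = 0.5 × 1.288 × 1.72² = 1.91 mA, giving V_DS = V_DD − I_D R_D = 3.27 − 1.91 × 0.239 = 2.81 V.
V_DS = 2.81 V ≥ V_ov = 1.72 V, confirming saturation.

I_D = 1.91 mA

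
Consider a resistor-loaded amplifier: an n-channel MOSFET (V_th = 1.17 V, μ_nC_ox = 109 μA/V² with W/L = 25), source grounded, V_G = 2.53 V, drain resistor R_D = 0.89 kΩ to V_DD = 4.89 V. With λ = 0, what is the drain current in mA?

V_GS = V_G = 2.53 V, so V_ov = 2.53 − 1.17 = 1.36 V.
k_n = μ_nC_ox · (W/L) = 2.725 mA/V².
Assume saturation: I_D = ½ k_n V_ov² = 0.5 × 2.725 × 1.36² = 2.52 mA, giving V_DS = V_DD − I_D R_D = 4.89 − 2.52 × 0.89 = 2.65 V.
V_DS = 2.65 V ≥ V_ov = 1.36 V, confirming saturation.

I_D = 2.52 mA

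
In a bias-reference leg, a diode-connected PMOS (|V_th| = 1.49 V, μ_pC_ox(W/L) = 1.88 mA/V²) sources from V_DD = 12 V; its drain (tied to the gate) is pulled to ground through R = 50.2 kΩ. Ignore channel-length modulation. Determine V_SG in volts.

With gate tied to drain, V_SG = V_SD ≥ V_SG − |V_th|, so the device is in saturation.
KCL at the drain: ½ k_p (V_SG − |V_th|)² = (V_DD − V_SG)/R.
Let x = V_SG − 1.49. Then 47.2 x² + x − 10.51 = 0, giving x = 0.461 V (positive root), so V_SG = 1.95 V.
I_D = (V_DD − V_SG)/R = (12 − 1.95) / 50.2 = 0.2 mA.

V_SG = 1.95 V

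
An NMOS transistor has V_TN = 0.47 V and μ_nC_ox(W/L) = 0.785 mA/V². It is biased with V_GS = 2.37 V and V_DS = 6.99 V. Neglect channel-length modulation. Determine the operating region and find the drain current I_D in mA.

V_ov = V_GS − V_TN = 2.37 − 0.47 = 1.9 V.
Since V_DS = 6.99 V ≥ V_ov = 1.9 V, the device is in saturation.
I_D = ½ k_n V_ov² = 0.5 × 0.785 × 1.9² = 1.42 mA.

Saturation; I_D = 1.42 mA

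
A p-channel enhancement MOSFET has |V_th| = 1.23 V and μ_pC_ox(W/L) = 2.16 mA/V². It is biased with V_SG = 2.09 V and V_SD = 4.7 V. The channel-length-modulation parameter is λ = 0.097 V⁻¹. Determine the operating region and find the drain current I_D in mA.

Saturation; I_D = 1.16 mA

V_ov = V_SG − |V_th| = 2.09 − 1.23 = 0.86 V.
Since V_SD = 4.7 V ≥ V_ov = 0.86 V, the device is in saturation.
I_D = ½ k_p V_ov² (1 + λ V_SD) = 0.5 × 2.16 × 0.86² × (1 + 0.097 × 4.7) = 1.16 mA.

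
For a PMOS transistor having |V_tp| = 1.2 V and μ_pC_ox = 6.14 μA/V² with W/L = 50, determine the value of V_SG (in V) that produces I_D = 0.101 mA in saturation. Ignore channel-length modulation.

V_SG = 2.01 V

k_p = μ_pC_ox · (W/L) = 0.307 mA/V².
In saturation I_D = ½ k_p (V_SG − |V_tp|)², so V_SG − |V_tp| = √(2 I_D / k_p) = √(2 × 0.101 / 0.307) = 0.811 V.
V_SG = 1.2 + 0.811 = 2.01 V.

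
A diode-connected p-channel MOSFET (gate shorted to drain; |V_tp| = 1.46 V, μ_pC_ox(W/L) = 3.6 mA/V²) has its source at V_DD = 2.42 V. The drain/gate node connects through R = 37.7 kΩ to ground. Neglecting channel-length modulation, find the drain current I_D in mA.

I_D = 0.0225 mA

With gate tied to drain, V_SG = V_SD ≥ V_SG − |V_tp|, so the device is in saturation.
KCL at the drain: ½ k_p (V_SG − |V_tp|)² = (V_DD − V_SG)/R.
Let x = V_SG − 1.46. Then 67.9 x² + x − 0.96 = 0, giving x = 0.112 V (positive root), so V_SG = 1.57 V.
I_D = (V_DD − V_SG)/R = (2.42 − 1.57) / 37.7 = 0.0225 mA.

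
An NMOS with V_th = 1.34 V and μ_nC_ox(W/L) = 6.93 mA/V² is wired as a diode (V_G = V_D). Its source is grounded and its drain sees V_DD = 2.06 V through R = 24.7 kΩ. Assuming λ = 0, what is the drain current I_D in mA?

I_D = 0.0257 mA

With gate tied to drain, V_GS = V_DS ≥ V_GS − V_th, so the device is in saturation.
KCL at the drain: ½ k_n (V_GS − V_th)² = (V_DD − V_GS)/R.
Let x = V_GS − 1.34. Then 85.6 x² + x − 0.72 = 0, giving x = 0.0861 V (positive root), so V_GS = 1.43 V.
I_D = (V_DD − V_GS)/R = (2.06 − 1.43) / 24.7 = 0.0257 mA.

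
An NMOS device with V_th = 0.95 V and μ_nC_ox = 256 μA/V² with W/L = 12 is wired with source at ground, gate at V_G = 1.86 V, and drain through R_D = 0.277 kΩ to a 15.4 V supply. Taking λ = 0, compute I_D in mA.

V_GS = V_G = 1.86 V, so V_ov = 1.86 − 0.95 = 0.91 V.
k_n = μ_nC_ox · (W/L) = 3.072 mA/V².
Assume saturation: I_D = ½ k_n V_ov² = 0.5 × 3.072 × 0.91² = 1.27 mA, giving V_DS = V_DD − I_D R_D = 15.4 − 1.27 × 0.277 = 15 V.
V_DS = 15 V ≥ V_ov = 0.91 V, confirming saturation.

I_D = 1.27 mA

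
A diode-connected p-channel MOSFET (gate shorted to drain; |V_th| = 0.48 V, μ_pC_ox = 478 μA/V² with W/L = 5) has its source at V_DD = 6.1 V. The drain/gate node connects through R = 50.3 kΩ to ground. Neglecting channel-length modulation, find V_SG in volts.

With gate tied to drain, V_SG = V_SD ≥ V_SG − |V_th|, so the device is in saturation.
k_p = μ_pC_ox · (W/L) = 2.39 mA/V².
KCL at the drain: ½ k_p (V_SG − |V_th|)² = (V_DD − V_SG)/R.
Let x = V_SG − 0.48. Then 60.1 x² + x − 5.62 = 0, giving x = 0.298 V (positive root), so V_SG = 0.778 V.
I_D = (V_DD − V_SG)/R = (6.1 − 0.778) / 50.3 = 0.106 mA.

V_SG = 0.778 V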